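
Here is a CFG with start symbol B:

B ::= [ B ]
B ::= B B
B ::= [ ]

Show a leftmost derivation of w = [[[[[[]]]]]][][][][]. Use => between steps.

B=>BB=>BBB=>BBBB=>BBBBB=>[B]BBBB=>[[B]]BBBB=>[[[B]]]BBBB=>[[[[B]]]]BBBB=>[[[[[B]]]]]BBBB=>[[[[[[]]]]]]BBBB=>[[[[[[]]]]]][]BBB=>[[[[[[]]]]]][][]BB=>[[[[[[]]]]]][][][]B=>[[[[[[]]]]]][][][][]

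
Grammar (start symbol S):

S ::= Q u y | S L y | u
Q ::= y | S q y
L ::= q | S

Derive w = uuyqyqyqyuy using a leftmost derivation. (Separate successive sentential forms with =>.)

S => Quy => Sqyuy => SLyqyuy => SLyLyqyuy => SLyLyLyqyuy => uLyLyLyqyuy => uSyLyLyqyuy => uuyLyLyqyuy => uuyqyLyqyuy => uuyqyqyqyuy

S => Quy   [S ::= Q u y]
Quy => Sqyuy   [Q ::= S q y]
Sqyuy => SLyqyuy   [S ::= S L y]
SLyqyuy => SLyLyqyuy   [S ::= S L y]
SLyLyqyuy => SLyLyLyqyuy   [S ::= S L y]
SLyLyLyqyuy => uLyLyLyqyuy   [S ::= u]
uLyLyLyqyuy => uSyLyLyqyuy   [L ::= S]
uSyLyLyqyuy => uuyLyLyqyuy   [S ::= u]
uuyLyLyqyuy => uuyqyLyqyuy   [L ::= q]
uuyqyLyqyuy => uuyqyqyqyuy   [L ::= q]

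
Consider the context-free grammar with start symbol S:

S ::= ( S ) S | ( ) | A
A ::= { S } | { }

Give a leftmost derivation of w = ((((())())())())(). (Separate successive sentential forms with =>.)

S => (S)S   [S ::= ( S ) S]
(S)S => ((S)S)S   [S ::= ( S ) S]
((S)S)S => (((S)S)S)S   [S ::= ( S ) S]
(((S)S)S)S => ((((S)S)S)S)S   [S ::= ( S ) S]
((((S)S)S)S)S => ((((())S)S)S)S   [S ::= ( )]
((((())S)S)S)S => ((((())())S)S)S   [S ::= ( )]
((((())())S)S)S => ((((())())())S)S   [S ::= ( )]
((((())())())S)S => ((((())())())())S   [S ::= ( )]
((((())())())())S => ((((())())())())()   [S ::= ( )]

S => (S)S => ((S)S)S => (((S)S)S)S => ((((S)S)S)S)S => ((((())S)S)S)S => ((((())())S)S)S => ((((())())())S)S => ((((())())())())S => ((((())())())())()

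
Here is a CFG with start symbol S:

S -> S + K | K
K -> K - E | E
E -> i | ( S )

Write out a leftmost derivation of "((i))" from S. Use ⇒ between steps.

S ⇒ K ⇒ E ⇒ (S) ⇒ (K) ⇒ (E) ⇒ ((S)) ⇒ ((K)) ⇒ ((E)) ⇒ ((i))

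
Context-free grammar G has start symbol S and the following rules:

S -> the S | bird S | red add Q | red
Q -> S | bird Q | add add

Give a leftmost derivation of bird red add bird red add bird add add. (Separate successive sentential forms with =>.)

S => bird S => bird red add Q => bird red add S => bird red add bird S => bird red add bird red add Q => bird red add bird red add bird Q => bird red add bird red add bird add add

S => bird S   [S -> bird S]
bird S => bird red add Q   [S -> red add Q]
bird red add Q => bird red add S   [Q -> S]
bird red add S => bird red add bird S   [S -> bird S]
bird red add bird S => bird red add bird red add Q   [S -> red add Q]
bird red add bird red add Q => bird red add bird red add bird Q   [Q -> bird Q]
bird red add bird red add bird Q => bird red add bird red add bird add add   [Q -> add add]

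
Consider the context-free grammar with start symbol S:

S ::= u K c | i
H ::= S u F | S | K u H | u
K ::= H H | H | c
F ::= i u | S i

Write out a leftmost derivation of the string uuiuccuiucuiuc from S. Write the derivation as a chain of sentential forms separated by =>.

S => uKc   [S ::= u K c]
uKc => uHc   [K ::= H]
uHc => uSuFc   [H ::= S u F]
uSuFc => uuKcuFc   [S ::= u K c]
uuKcuFc => uuHHcuFc   [K ::= H H]
uuHHcuFc => uuSHcuFc   [H ::= S]
uuSHcuFc => uuiHcuFc   [S ::= i]
uuiHcuFc => uuiSuFcuFc   [H ::= S u F]
uuiSuFcuFc => uuiuKcuFcuFc   [S ::= u K c]
uuiuKcuFcuFc => uuiuccuFcuFc   [K ::= c]
uuiuccuFcuFc => uuiuccuiucuFc   [F ::= i u]
uuiuccuiucuFc => uuiuccuiucuiuc   [F ::= i u]

S => uKc => uHc => uSuFc => uuKcuFc => uuHHcuFc => uuSHcuFc => uuiHcuFc => uuiSuFcuFc => uuiuKcuFcuFc => uuiuccuFcuFc => uuiuccuiucuFc => uuiuccuiucuiuc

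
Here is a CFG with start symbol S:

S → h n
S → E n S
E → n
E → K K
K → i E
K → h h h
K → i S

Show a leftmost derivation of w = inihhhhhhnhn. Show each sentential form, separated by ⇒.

S ⇒ EnS ⇒ KKnS ⇒ iEKnS ⇒ inKnS ⇒ iniEnS ⇒ iniKKnS ⇒ inihhhKnS ⇒ inihhhhhhnS ⇒ inihhhhhhnhn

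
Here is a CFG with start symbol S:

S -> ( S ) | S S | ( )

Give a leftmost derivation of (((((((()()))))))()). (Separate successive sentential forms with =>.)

S=>(S)=>(SS)=>((S)S)=>(((S))S)=>((((S)))S)=>(((((S))))S)=>((((((S)))))S)=>(((((((S))))))S)=>(((((((SS))))))S)=>(((((((()S))))))S)=>(((((((()()))))))S)=>(((((((()()))))))())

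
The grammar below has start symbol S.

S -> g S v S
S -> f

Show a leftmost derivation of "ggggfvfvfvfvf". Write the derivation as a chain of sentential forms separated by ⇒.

S ⇒ gSvS   [S -> g S v S]
gSvS ⇒ ggSvSvS   [S -> g S v S]
ggSvSvS ⇒ gggSvSvSvS   [S -> g S v S]
gggSvSvSvS ⇒ ggggSvSvSvSvS   [S -> g S v S]
ggggSvSvSvSvS ⇒ ggggfvSvSvSvS   [S -> f]
ggggfvSvSvSvS ⇒ ggggfvfvSvSvS   [S -> f]
ggggfvfvSvSvS ⇒ ggggfvfvfvSvS   [S -> f]
ggggfvfvfvSvS ⇒ ggggfvfvfvfvS   [S -> f]
ggggfvfvfvfvS ⇒ ggggfvfvfvfvf   [S -> f]

S⇒gSvS⇒ggSvSvS⇒gggSvSvSvS⇒ggggSvSvSvSvS⇒ggggfvSvSvSvS⇒ggggfvfvSvSvS⇒ggggfvfvfvSvS⇒ggggfvfvfvfvS⇒ggggfvfvfvfvf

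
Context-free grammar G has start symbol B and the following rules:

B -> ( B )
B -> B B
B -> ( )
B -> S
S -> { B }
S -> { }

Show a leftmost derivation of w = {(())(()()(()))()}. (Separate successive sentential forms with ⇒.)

B ⇒ S ⇒ {B} ⇒ {BB} ⇒ {BBB} ⇒ {(B)BB} ⇒ {(())BB} ⇒ {(())(B)B} ⇒ {(())(BB)B} ⇒ {(())(BBB)B} ⇒ {(())(()BB)B} ⇒ {(())(()()B)B} ⇒ {(())(()()(B))B} ⇒ {(())(()()(()))B} ⇒ {(())(()()(()))()}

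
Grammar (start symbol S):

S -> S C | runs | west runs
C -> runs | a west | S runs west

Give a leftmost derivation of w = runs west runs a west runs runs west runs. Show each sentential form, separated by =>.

S => S C => S C C => runs C C => runs S runs west C => runs S C runs west C => runs S C C runs west C => runs west runs C C runs west C => runs west runs a west C runs west C => runs west runs a west runs runs west C => runs west runs a west runs runs west runs

S => S C   [S -> S C]
S C => S C C   [S -> S C]
S C C => runs C C   [S -> runs]
runs C C => runs S runs west C   [C -> S runs west]
runs S runs west C => runs S C runs west C   [S -> S C]
runs S C runs west C => runs S C C runs west C   [S -> S C]
runs S C C runs west C => runs west runs C C runs west C   [S -> west runs]
runs west runs C C runs west C => runs west runs a west C runs west C   [C -> a west]
runs west runs a west C runs west C => runs west runs a west runs runs west C   [C -> runs]
runs west runs a west runs runs west C => runs west runs a west runs runs west runs   [C -> runs]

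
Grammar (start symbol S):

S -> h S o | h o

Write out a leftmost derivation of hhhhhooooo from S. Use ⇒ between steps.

S ⇒ hSo ⇒ hhSoo ⇒ hhhSooo ⇒ hhhhSoooo ⇒ hhhhhooooo

S ⇒ hSo   [S -> h S o]
hSo ⇒ hhSoo   [S -> h S o]
hhSoo ⇒ hhhSooo   [S -> h S o]
hhhSooo ⇒ hhhhSoooo   [S -> h S o]
hhhhSoooo ⇒ hhhhhooooo   [S -> h o]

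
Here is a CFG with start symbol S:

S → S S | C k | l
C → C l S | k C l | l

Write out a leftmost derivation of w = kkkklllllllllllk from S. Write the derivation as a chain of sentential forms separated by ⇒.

S⇒Ck⇒ClSk⇒kCllSk⇒kClSllSk⇒kClSlSllSk⇒kkCllSlSllSk⇒kkkClllSlSllSk⇒kkkkCllllSlSllSk⇒kkkklllllSlSllSk⇒kkkklllllllSllSk⇒kkkkllllllllllSk⇒kkkklllllllllllk

S ⇒ Ck   [S → C k]
Ck ⇒ ClSk   [C → C l S]
ClSk ⇒ kCllSk   [C → k C l]
kCllSk ⇒ kClSllSk   [C → C l S]
kClSllSk ⇒ kClSlSllSk   [C → C l S]
kClSlSllSk ⇒ kkCllSlSllSk   [C → k C l]
kkCllSlSllSk ⇒ kkkClllSlSllSk   [C → k C l]
kkkClllSlSllSk ⇒ kkkkCllllSlSllSk   [C → k C l]
kkkkCllllSlSllSk ⇒ kkkklllllSlSllSk   [C → l]
kkkklllllSlSllSk ⇒ kkkklllllllSllSk   [S → l]
kkkklllllllSllSk ⇒ kkkkllllllllllSk   [S → l]
kkkkllllllllllSk ⇒ kkkklllllllllllk   [S → l]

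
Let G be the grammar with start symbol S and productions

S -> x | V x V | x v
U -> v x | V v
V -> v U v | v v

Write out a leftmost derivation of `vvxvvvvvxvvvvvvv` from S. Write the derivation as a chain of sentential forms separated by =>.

S=>VxV=>vvxV=>vvxvUv=>vvxvVvv=>vvxvvUvvv=>vvxvvVvvvv=>vvxvvvUvvvvv=>vvxvvvVvvvvvv=>vvxvvvvUvvvvvvv=>vvxvvvvvxvvvvvvv

S => VxV   [S -> V x V]
VxV => vvxV   [V -> v v]
vvxV => vvxvUv   [V -> v U v]
vvxvUv => vvxvVvv   [U -> V v]
vvxvVvv => vvxvvUvvv   [V -> v U v]
vvxvvUvvv => vvxvvVvvvv   [U -> V v]
vvxvvVvvvv => vvxvvvUvvvvv   [V -> v U v]
vvxvvvUvvvvv => vvxvvvVvvvvvv   [U -> V v]
vvxvvvVvvvvvv => vvxvvvvUvvvvvvv   [V -> v U v]
vvxvvvvUvvvvvvv => vvxvvvvvxvvvvvvv   [U -> v x]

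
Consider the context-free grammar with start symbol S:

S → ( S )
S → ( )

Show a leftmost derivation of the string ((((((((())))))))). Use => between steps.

S=>(S)=>((S))=>(((S)))=>((((S))))=>(((((S)))))=>((((((S))))))=>(((((((S)))))))=>((((((((S))))))))=>((((((((()))))))))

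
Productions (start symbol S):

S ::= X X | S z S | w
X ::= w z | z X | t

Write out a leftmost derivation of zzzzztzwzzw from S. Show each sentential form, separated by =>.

S => SzS => XXzS => zXXzS => zzXXzS => zzzXXzS => zzzzXXzS => zzzzzXXzS => zzzzztXzS => zzzzztzXzS => zzzzztzwzzS => zzzzztzwzzw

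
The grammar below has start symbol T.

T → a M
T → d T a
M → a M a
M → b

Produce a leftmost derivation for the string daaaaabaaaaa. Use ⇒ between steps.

T ⇒ dTa   [T → d T a]
dTa ⇒ daMa   [T → a M]
daMa ⇒ daaMaa   [M → a M a]
daaMaa ⇒ daaaMaaa   [M → a M a]
daaaMaaa ⇒ daaaaMaaaa   [M → a M a]
daaaaMaaaa ⇒ daaaaaMaaaaa   [M → a M a]
daaaaaMaaaaa ⇒ daaaaabaaaaa   [M → b]

T ⇒ dTa ⇒ daMa ⇒ daaMaa ⇒ daaaMaaa ⇒ daaaaMaaaa ⇒ daaaaaMaaaaa ⇒ daaaaabaaaaa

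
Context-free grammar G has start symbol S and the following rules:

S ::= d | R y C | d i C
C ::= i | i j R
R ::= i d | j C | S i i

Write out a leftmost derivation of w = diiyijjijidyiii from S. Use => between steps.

S => RyC   [S ::= R y C]
RyC => SiiyC   [R ::= S i i]
SiiyC => diiyC   [S ::= d]
diiyC => diiyijR   [C ::= i j R]
diiyijR => diiyijSii   [R ::= S i i]
diiyijSii => diiyijRyCii   [S ::= R y C]
diiyijRyCii => diiyijjCyCii   [R ::= j C]
diiyijjCyCii => diiyijjijRyCii   [C ::= i j R]
diiyijjijRyCii => diiyijjijidyCii   [R ::= i d]
diiyijjijidyCii => diiyijjijidyiii   [C ::= i]

S=>RyC=>SiiyC=>diiyC=>diiyijR=>diiyijSii=>diiyijRyCii=>diiyijjCyCii=>diiyijjijRyCii=>diiyijjijidyCii=>diiyijjijidyiii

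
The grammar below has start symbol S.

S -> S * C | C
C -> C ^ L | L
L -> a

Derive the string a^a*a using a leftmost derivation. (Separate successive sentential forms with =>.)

S => S*C   [S -> S * C]
S*C => C*C   [S -> C]
C*C => C^L*C   [C -> C ^ L]
C^L*C => L^L*C   [C -> L]
L^L*C => a^L*C   [L -> a]
a^L*C => a^a*C   [L -> a]
a^a*C => a^a*L   [C -> L]
a^a*L => a^a*a   [L -> a]

S => S*C => C*C => C^L*C => L^L*C => a^L*C => a^a*C => a^a*L => a^a*a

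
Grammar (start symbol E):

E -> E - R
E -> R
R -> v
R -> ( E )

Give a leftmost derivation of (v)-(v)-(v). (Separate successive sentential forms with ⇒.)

E ⇒ E-R ⇒ E-R-R ⇒ R-R-R ⇒ (E)-R-R ⇒ (R)-R-R ⇒ (v)-R-R ⇒ (v)-(E)-R ⇒ (v)-(R)-R ⇒ (v)-(v)-R ⇒ (v)-(v)-(E) ⇒ (v)-(v)-(R) ⇒ (v)-(v)-(v)

E ⇒ E-R   [E -> E - R]
E-R ⇒ E-R-R   [E -> E - R]
E-R-R ⇒ R-R-R   [E -> R]
R-R-R ⇒ (E)-R-R   [R -> ( E )]
(E)-R-R ⇒ (R)-R-R   [E -> R]
(R)-R-R ⇒ (v)-R-R   [R -> v]
(v)-R-R ⇒ (v)-(E)-R   [R -> ( E )]
(v)-(E)-R ⇒ (v)-(R)-R   [E -> R]
(v)-(R)-R ⇒ (v)-(v)-R   [R -> v]
(v)-(v)-R ⇒ (v)-(v)-(E)   [R -> ( E )]
(v)-(v)-(E) ⇒ (v)-(v)-(R)   [E -> R]
(v)-(v)-(R) ⇒ (v)-(v)-(v)   [R -> v]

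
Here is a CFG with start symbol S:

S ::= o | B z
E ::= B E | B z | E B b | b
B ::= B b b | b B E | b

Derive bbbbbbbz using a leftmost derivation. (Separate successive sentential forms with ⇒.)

S⇒Bz⇒bBEz⇒bBbbEz⇒bBbbbbEz⇒bbbbbbEz⇒bbbbbbbz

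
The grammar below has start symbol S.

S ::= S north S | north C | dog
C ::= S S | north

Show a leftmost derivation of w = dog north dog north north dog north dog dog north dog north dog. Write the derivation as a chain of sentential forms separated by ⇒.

S ⇒ S north S   [S ::= S north S]
S north S ⇒ S north S north S   [S ::= S north S]
S north S north S ⇒ dog north S north S   [S ::= dog]
dog north S north S ⇒ dog north S north S north S   [S ::= S north S]
dog north S north S north S ⇒ dog north dog north S north S   [S ::= dog]
dog north dog north S north S ⇒ dog north dog north S north S north S   [S ::= S north S]
dog north dog north S north S north S ⇒ dog north dog north north C north S north S   [S ::= north C]
dog north dog north north C north S north S ⇒ dog north dog north north S S north S north S   [C ::= S S]
dog north dog north north S S north S north S ⇒ dog north dog north north S north S S north S north S   [S ::= S north S]
dog north dog north north S north S S north S north S ⇒ dog north dog north north dog north S S north S north S   [S ::= dog]
dog north dog north north dog north S S north S north S ⇒ dog north dog north north dog north dog S north S north S   [S ::= dog]
dog north dog north north dog north dog S north S north S ⇒ dog north dog north north dog north dog dog north S north S   [S ::= dog]
dog north dog north north dog north dog dog north S north S ⇒ dog north dog north north dog north dog dog north dog north S   [S ::= dog]
dog north dog north north dog north dog dog north dog north S ⇒ dog north dog north north dog north dog dog north dog north dog   [S ::= dog]

S ⇒ S north S ⇒ S north S north S ⇒ dog north S north S ⇒ dog north S north S north S ⇒ dog north dog north S north S ⇒ dog north dog north S north S north S ⇒ dog north dog north north C north S north S ⇒ dog north dog north north S S north S north S ⇒ dog north dog north north S north S S north S north S ⇒ dog north dog north north dog north S S north S north S ⇒ dog north dog north north dog north dog S north S north S ⇒ dog north dog north north dog north dog dog north S north S ⇒ dog north dog north north dog north dog dog north dog north S ⇒ dog north dog north north dog north dog dog north dog north dog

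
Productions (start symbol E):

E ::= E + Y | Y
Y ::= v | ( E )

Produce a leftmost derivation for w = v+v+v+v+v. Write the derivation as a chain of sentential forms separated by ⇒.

E ⇒ E+Y   [E ::= E + Y]
E+Y ⇒ E+Y+Y   [E ::= E + Y]
E+Y+Y ⇒ E+Y+Y+Y   [E ::= E + Y]
E+Y+Y+Y ⇒ E+Y+Y+Y+Y   [E ::= E + Y]
E+Y+Y+Y+Y ⇒ Y+Y+Y+Y+Y   [E ::= Y]
Y+Y+Y+Y+Y ⇒ v+Y+Y+Y+Y   [Y ::= v]
v+Y+Y+Y+Y ⇒ v+v+Y+Y+Y   [Y ::= v]
v+v+Y+Y+Y ⇒ v+v+v+Y+Y   [Y ::= v]
v+v+v+Y+Y ⇒ v+v+v+v+Y   [Y ::= v]
v+v+v+v+Y ⇒ v+v+v+v+v   [Y ::= v]

E ⇒ E+Y ⇒ E+Y+Y ⇒ E+Y+Y+Y ⇒ E+Y+Y+Y+Y ⇒ Y+Y+Y+Y+Y ⇒ v+Y+Y+Y+Y ⇒ v+v+Y+Y+Y ⇒ v+v+v+Y+Y ⇒ v+v+v+v+Y ⇒ v+v+v+v+v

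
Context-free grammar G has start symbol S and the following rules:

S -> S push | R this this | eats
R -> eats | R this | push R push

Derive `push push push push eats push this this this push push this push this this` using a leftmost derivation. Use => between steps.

S => R this this => push R push this this => push R this push this this => push push R push this push this this => push push push R push push this push this this => push push push R this push push this push this this => push push push R this this push push this push this this => push push push R this this this push push this push this this => push push push push R push this this this push push this push this this => push push push push eats push this this this push push this push this this

S => R this this   [S -> R this this]
R this this => push R push this this   [R -> push R push]
push R push this this => push R this push this this   [R -> R this]
push R this push this this => push push R push this push this this   [R -> push R push]
push push R push this push this this => push push push R push push this push this this   [R -> push R push]
push push push R push push this push this this => push push push R this push push this push this this   [R -> R this]
push push push R this push push this push this this => push push push R this this push push this push this this   [R -> R this]
push push push R this this push push this push this this => push push push R this this this push push this push this this   [R -> R this]
push push push R this this this push push this push this this => push push push push R push this this this push push this push this this   [R -> push R push]
push push push push R push this this this push push this push this this => push push push push eats push this this this push push this push this this   [R -> eats]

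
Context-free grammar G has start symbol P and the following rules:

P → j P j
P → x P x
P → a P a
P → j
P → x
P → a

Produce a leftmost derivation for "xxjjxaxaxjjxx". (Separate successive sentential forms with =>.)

P => xPx   [P → x P x]
xPx => xxPxx   [P → x P x]
xxPxx => xxjPjxx   [P → j P j]
xxjPjxx => xxjjPjjxx   [P → j P j]
xxjjPjjxx => xxjjxPxjjxx   [P → x P x]
xxjjxPxjjxx => xxjjxaPaxjjxx   [P → a P a]
xxjjxaPaxjjxx => xxjjxaxaxjjxx   [P → x]

P => xPx => xxPxx => xxjPjxx => xxjjPjjxx => xxjjxPxjjxx => xxjjxaPaxjjxx => xxjjxaxaxjjxx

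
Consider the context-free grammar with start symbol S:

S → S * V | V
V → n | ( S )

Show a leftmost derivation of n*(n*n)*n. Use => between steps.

S => S*V => S*V*V => V*V*V => n*V*V => n*(S)*V => n*(S*V)*V => n*(V*V)*V => n*(n*V)*V => n*(n*n)*V => n*(n*n)*n

S => S*V   [S → S * V]
S*V => S*V*V   [S → S * V]
S*V*V => V*V*V   [S → V]
V*V*V => n*V*V   [V → n]
n*V*V => n*(S)*V   [V → ( S )]
n*(S)*V => n*(S*V)*V   [S → S * V]
n*(S*V)*V => n*(V*V)*V   [S → V]
n*(V*V)*V => n*(n*V)*V   [V → n]
n*(n*V)*V => n*(n*n)*V   [V → n]
n*(n*n)*V => n*(n*n)*n   [V → n]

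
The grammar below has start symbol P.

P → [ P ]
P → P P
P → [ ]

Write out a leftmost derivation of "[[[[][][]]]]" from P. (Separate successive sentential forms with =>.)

P => [P] => [[P]] => [[[P]]] => [[[PP]]] => [[[PPP]]] => [[[[]PP]]] => [[[[][]P]]] => [[[[][][]]]]

P => [P]   [P → [ P ]]
[P] => [[P]]   [P → [ P ]]
[[P]] => [[[P]]]   [P → [ P ]]
[[[P]]] => [[[PP]]]   [P → P P]
[[[PP]]] => [[[PPP]]]   [P → P P]
[[[PPP]]] => [[[[]PP]]]   [P → [ ]]
[[[[]PP]]] => [[[[][]P]]]   [P → [ ]]
[[[[][]P]]] => [[[[][][]]]]   [P → [ ]]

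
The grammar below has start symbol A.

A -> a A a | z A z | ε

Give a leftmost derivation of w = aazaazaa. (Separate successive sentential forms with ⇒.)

A ⇒ aAa   [A -> a A a]
aAa ⇒ aaAaa   [A -> a A a]
aaAaa ⇒ aazAzaa   [A -> z A z]
aazAzaa ⇒ aazaAazaa   [A -> a A a]
aazaAazaa ⇒ aazaazaa   [A -> ε]

A ⇒ aAa ⇒ aaAaa ⇒ aazAzaa ⇒ aazaAazaa ⇒ aazaazaa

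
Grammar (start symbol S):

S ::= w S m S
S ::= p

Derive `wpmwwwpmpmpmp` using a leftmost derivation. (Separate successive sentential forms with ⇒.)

S⇒wSmS⇒wpmS⇒wpmwSmS⇒wpmwwSmSmS⇒wpmwwwSmSmSmS⇒wpmwwwpmSmSmS⇒wpmwwwpmpmSmS⇒wpmwwwpmpmpmS⇒wpmwwwpmpmpmp

S ⇒ wSmS   [S ::= w S m S]
wSmS ⇒ wpmS   [S ::= p]
wpmS ⇒ wpmwSmS   [S ::= w S m S]
wpmwSmS ⇒ wpmwwSmSmS   [S ::= w S m S]
wpmwwSmSmS ⇒ wpmwwwSmSmSmS   [S ::= w S m S]
wpmwwwSmSmSmS ⇒ wpmwwwpmSmSmS   [S ::= p]
wpmwwwpmSmSmS ⇒ wpmwwwpmpmSmS   [S ::= p]
wpmwwwpmpmSmS ⇒ wpmwwwpmpmpmS   [S ::= p]
wpmwwwpmpmpmS ⇒ wpmwwwpmpmpmp   [S ::= p]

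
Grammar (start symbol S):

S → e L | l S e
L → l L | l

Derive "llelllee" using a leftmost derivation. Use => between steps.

S => lSe => llSee => lleLee => llelLee => llellLee => llelllee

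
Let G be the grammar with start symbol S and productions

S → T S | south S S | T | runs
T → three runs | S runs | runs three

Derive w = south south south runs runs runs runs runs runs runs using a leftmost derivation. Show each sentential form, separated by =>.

S => south S S => south south S S S => south south south S S S S => south south south T S S S S => south south south S runs S S S S => south south south T runs S S S S => south south south S runs runs S S S S => south south south runs runs runs S S S S => south south south runs runs runs runs S S S => south south south runs runs runs runs runs S S => south south south runs runs runs runs runs runs S => south south south runs runs runs runs runs runs runs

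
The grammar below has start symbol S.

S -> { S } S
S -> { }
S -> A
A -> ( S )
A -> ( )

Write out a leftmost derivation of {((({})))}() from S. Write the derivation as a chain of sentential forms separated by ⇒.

S ⇒ {S}S ⇒ {A}S ⇒ {(S)}S ⇒ {(A)}S ⇒ {((S))}S ⇒ {((A))}S ⇒ {(((S)))}S ⇒ {((({})))}S ⇒ {((({})))}A ⇒ {((({})))}()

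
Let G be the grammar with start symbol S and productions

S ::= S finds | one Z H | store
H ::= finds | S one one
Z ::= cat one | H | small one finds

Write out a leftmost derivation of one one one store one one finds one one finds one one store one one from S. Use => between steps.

S => one Z H => one H H => one S one one H => one one Z H one one H => one one H H one one H => one one S one one H one one H => one one one Z H one one H one one H => one one one H H one one H one one H => one one one S one one H one one H one one H => one one one store one one H one one H one one H => one one one store one one finds one one H one one H => one one one store one one finds one one finds one one H => one one one store one one finds one one finds one one S one one => one one one store one one finds one one finds one one store one one

S => one Z H   [S ::= one Z H]
one Z H => one H H   [Z ::= H]
one H H => one S one one H   [H ::= S one one]
one S one one H => one one Z H one one H   [S ::= one Z H]
one one Z H one one H => one one H H one one H   [Z ::= H]
one one H H one one H => one one S one one H one one H   [H ::= S one one]
one one S one one H one one H => one one one Z H one one H one one H   [S ::= one Z H]
one one one Z H one one H one one H => one one one H H one one H one one H   [Z ::= H]
one one one H H one one H one one H => one one one S one one H one one H one one H   [H ::= S one one]
one one one S one one H one one H one one H => one one one store one one H one one H one one H   [S ::= store]
one one one store one one H one one H one one H => one one one store one one finds one one H one one H   [H ::= finds]
one one one store one one finds one one H one one H => one one one store one one finds one one finds one one H   [H ::= finds]
one one one store one one finds one one finds one one H => one one one store one one finds one one finds one one S one one   [H ::= S one one]
one one one store one one finds one one finds one one S one one => one one one store one one finds one one finds one one store one one   [S ::= store]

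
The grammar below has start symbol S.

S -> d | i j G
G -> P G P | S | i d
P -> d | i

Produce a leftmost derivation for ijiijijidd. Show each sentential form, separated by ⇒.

S ⇒ ijG ⇒ ijPGP ⇒ ijiGP ⇒ ijiSP ⇒ ijiijGP ⇒ ijiijSP ⇒ ijiijijGP ⇒ ijiijijidP ⇒ ijiijijidd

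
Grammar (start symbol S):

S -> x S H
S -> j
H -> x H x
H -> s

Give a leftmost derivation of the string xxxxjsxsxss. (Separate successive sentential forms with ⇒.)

S⇒xSH⇒xxSHH⇒xxxSHHH⇒xxxxSHHHH⇒xxxxjHHHH⇒xxxxjsHHH⇒xxxxjsxHxHH⇒xxxxjsxsxHH⇒xxxxjsxsxsH⇒xxxxjsxsxss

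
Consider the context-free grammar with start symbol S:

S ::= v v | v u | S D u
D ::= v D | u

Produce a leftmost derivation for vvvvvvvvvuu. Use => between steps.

S => SDu   [S ::= S D u]
SDu => vvDu   [S ::= v v]
vvDu => vvvDu   [D ::= v D]
vvvDu => vvvvDu   [D ::= v D]
vvvvDu => vvvvvDu   [D ::= v D]
vvvvvDu => vvvvvvDu   [D ::= v D]
vvvvvvDu => vvvvvvvDu   [D ::= v D]
vvvvvvvDu => vvvvvvvvDu   [D ::= v D]
vvvvvvvvDu => vvvvvvvvvDu   [D ::= v D]
vvvvvvvvvDu => vvvvvvvvvuu   [D ::= u]

S => SDu => vvDu => vvvDu => vvvvDu => vvvvvDu => vvvvvvDu => vvvvvvvDu => vvvvvvvvDu => vvvvvvvvvDu => vvvvvvvvvuu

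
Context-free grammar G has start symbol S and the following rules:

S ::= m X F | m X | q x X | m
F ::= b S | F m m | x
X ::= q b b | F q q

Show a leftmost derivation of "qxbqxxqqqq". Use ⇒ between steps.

S ⇒ qxX ⇒ qxFqq ⇒ qxbSqq ⇒ qxbqxXqq ⇒ qxbqxFqqqq ⇒ qxbqxxqqqq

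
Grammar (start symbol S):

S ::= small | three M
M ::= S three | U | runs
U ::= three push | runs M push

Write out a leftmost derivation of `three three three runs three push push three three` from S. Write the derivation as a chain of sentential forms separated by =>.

S => three M   [S ::= three M]
three M => three S three   [M ::= S three]
three S three => three three M three   [S ::= three M]
three three M three => three three S three three   [M ::= S three]
three three S three three => three three three M three three   [S ::= three M]
three three three M three three => three three three U three three   [M ::= U]
three three three U three three => three three three runs M push three three   [U ::= runs M push]
three three three runs M push three three => three three three runs U push three three   [M ::= U]
three three three runs U push three three => three three three runs three push push three three   [U ::= three push]

S => three M => three S three => three three M three => three three S three three => three three three M three three => three three three U three three => three three three runs M push three three => three three three runs U push three three => three three three runs three push push three three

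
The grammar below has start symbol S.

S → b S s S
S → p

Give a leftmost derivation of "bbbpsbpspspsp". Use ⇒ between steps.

S ⇒ bSsS   [S → b S s S]
bSsS ⇒ bbSsSsS   [S → b S s S]
bbSsSsS ⇒ bbbSsSsSsS   [S → b S s S]
bbbSsSsSsS ⇒ bbbpsSsSsS   [S → p]
bbbpsSsSsS ⇒ bbbpsbSsSsSsS   [S → b S s S]
bbbpsbSsSsSsS ⇒ bbbpsbpsSsSsS   [S → p]
bbbpsbpsSsSsS ⇒ bbbpsbpspsSsS   [S → p]
bbbpsbpspsSsS ⇒ bbbpsbpspspsS   [S → p]
bbbpsbpspspsS ⇒ bbbpsbpspspsp   [S → p]

S⇒bSsS⇒bbSsSsS⇒bbbSsSsSsS⇒bbbpsSsSsS⇒bbbpsbSsSsSsS⇒bbbpsbpsSsSsS⇒bbbpsbpspsSsS⇒bbbpsbpspspsS⇒bbbpsbpspspsp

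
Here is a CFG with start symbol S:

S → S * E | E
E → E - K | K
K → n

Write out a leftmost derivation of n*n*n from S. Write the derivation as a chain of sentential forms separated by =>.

S => S*E => S*E*E => E*E*E => K*E*E => n*E*E => n*K*E => n*n*E => n*n*K => n*n*n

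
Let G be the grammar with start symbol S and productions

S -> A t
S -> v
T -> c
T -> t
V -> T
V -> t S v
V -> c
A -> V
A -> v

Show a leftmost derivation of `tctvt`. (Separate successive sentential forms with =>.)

S => At   [S -> A t]
At => Vt   [A -> V]
Vt => tSvt   [V -> t S v]
tSvt => tAtvt   [S -> A t]
tAtvt => tVtvt   [A -> V]
tVtvt => tctvt   [V -> c]

S=>At=>Vt=>tSvt=>tAtvt=>tVtvt=>tctvt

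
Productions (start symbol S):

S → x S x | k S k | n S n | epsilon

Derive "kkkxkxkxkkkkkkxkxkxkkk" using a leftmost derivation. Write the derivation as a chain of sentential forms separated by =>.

S => kSk => kkSkk => kkkSkkk => kkkxSxkkk => kkkxkSkxkkk => kkkxkxSxkxkkk => kkkxkxkSkxkxkkk => kkkxkxkxSxkxkxkkk => kkkxkxkxkSkxkxkxkkk => kkkxkxkxkkSkkxkxkxkkk => kkkxkxkxkkkSkkkxkxkxkkk => kkkxkxkxkkkkkkxkxkxkkk

S => kSk   [S → k S k]
kSk => kkSkk   [S → k S k]
kkSkk => kkkSkkk   [S → k S k]
kkkSkkk => kkkxSxkkk   [S → x S x]
kkkxSxkkk => kkkxkSkxkkk   [S → k S k]
kkkxkSkxkkk => kkkxkxSxkxkkk   [S → x S x]
kkkxkxSxkxkkk => kkkxkxkSkxkxkkk   [S → k S k]
kkkxkxkSkxkxkkk => kkkxkxkxSxkxkxkkk   [S → x S x]
kkkxkxkxSxkxkxkkk => kkkxkxkxkSkxkxkxkkk   [S → k S k]
kkkxkxkxkSkxkxkxkkk => kkkxkxkxkkSkkxkxkxkkk   [S → k S k]
kkkxkxkxkkSkkxkxkxkkk => kkkxkxkxkkkSkkkxkxkxkkk   [S → k S k]
kkkxkxkxkkkSkkkxkxkxkkk => kkkxkxkxkkkkkkxkxkxkkk   [S → epsilon]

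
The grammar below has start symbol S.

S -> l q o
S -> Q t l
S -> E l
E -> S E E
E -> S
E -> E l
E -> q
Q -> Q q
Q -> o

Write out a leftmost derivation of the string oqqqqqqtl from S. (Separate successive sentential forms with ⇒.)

S ⇒ Qtl   [S -> Q t l]
Qtl ⇒ Qqtl   [Q -> Q q]
Qqtl ⇒ Qqqtl   [Q -> Q q]
Qqqtl ⇒ Qqqqtl   [Q -> Q q]
Qqqqtl ⇒ Qqqqqtl   [Q -> Q q]
Qqqqqtl ⇒ Qqqqqqtl   [Q -> Q q]
Qqqqqqtl ⇒ Qqqqqqqtl   [Q -> Q q]
Qqqqqqqtl ⇒ oqqqqqqtl   [Q -> o]

S ⇒ Qtl ⇒ Qqtl ⇒ Qqqtl ⇒ Qqqqtl ⇒ Qqqqqtl ⇒ Qqqqqqtl ⇒ Qqqqqqqtl ⇒ oqqqqqqtl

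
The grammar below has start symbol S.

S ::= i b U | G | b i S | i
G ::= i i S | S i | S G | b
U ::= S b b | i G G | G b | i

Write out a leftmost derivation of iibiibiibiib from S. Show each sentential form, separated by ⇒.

S⇒G⇒iiS⇒iibiS⇒iibiibU⇒iibiibGb⇒iibiibSGb⇒iibiibiGb⇒iibiibiSib⇒iibiibiibUib⇒iibiibiibiib

S ⇒ G   [S ::= G]
G ⇒ iiS   [G ::= i i S]
iiS ⇒ iibiS   [S ::= b i S]
iibiS ⇒ iibiibU   [S ::= i b U]
iibiibU ⇒ iibiibGb   [U ::= G b]
iibiibGb ⇒ iibiibSGb   [G ::= S G]
iibiibSGb ⇒ iibiibiGb   [S ::= i]
iibiibiGb ⇒ iibiibiSib   [G ::= S i]
iibiibiSib ⇒ iibiibiibUib   [S ::= i b U]
iibiibiibUib ⇒ iibiibiibiib   [U ::= i]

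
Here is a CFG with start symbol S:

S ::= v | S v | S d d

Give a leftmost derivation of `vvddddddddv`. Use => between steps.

S => Sv => Sddv => Sddddv => Sddddddv => Sddddddddv => Svddddddddv => vvddddddddv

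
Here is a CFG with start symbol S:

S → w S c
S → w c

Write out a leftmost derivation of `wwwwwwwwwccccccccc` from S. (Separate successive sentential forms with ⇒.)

S ⇒ wSc ⇒ wwScc ⇒ wwwSccc ⇒ wwwwScccc ⇒ wwwwwSccccc ⇒ wwwwwwScccccc ⇒ wwwwwwwSccccccc ⇒ wwwwwwwwScccccccc ⇒ wwwwwwwwwccccccccc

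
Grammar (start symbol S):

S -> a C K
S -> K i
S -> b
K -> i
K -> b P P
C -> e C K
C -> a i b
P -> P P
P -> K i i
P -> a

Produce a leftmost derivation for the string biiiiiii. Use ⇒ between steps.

S ⇒ Ki ⇒ bPPi ⇒ bKiiPi ⇒ biiiPi ⇒ biiiKiii ⇒ biiiiiii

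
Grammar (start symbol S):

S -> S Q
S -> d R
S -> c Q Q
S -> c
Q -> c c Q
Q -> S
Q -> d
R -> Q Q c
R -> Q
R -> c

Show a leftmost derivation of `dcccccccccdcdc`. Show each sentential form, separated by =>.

S => dR => dQQc => dccQQc => dccccQQc => dccccccQQc => dccccccccQQc => dccccccccSQc => dcccccccccQQQc => dcccccccccdQQc => dcccccccccdSQc => dcccccccccdcQc => dcccccccccdcdc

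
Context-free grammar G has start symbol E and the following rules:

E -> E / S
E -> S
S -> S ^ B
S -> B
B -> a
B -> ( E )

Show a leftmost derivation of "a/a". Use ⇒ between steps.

E ⇒ E/S   [E -> E / S]
E/S ⇒ S/S   [E -> S]
S/S ⇒ B/S   [S -> B]
B/S ⇒ a/S   [B -> a]
a/S ⇒ a/B   [S -> B]
a/B ⇒ a/a   [B -> a]

E ⇒ E/S ⇒ S/S ⇒ B/S ⇒ a/S ⇒ a/B ⇒ a/a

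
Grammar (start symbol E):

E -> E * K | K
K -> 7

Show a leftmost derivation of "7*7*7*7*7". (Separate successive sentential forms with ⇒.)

E ⇒ E*K   [E -> E * K]
E*K ⇒ E*K*K   [E -> E * K]
E*K*K ⇒ E*K*K*K   [E -> E * K]
E*K*K*K ⇒ E*K*K*K*K   [E -> E * K]
E*K*K*K*K ⇒ K*K*K*K*K   [E -> K]
K*K*K*K*K ⇒ 7*K*K*K*K   [K -> 7]
7*K*K*K*K ⇒ 7*7*K*K*K   [K -> 7]
7*7*K*K*K ⇒ 7*7*7*K*K   [K -> 7]
7*7*7*K*K ⇒ 7*7*7*7*K   [K -> 7]
7*7*7*7*K ⇒ 7*7*7*7*7   [K -> 7]

E ⇒ E*K ⇒ E*K*K ⇒ E*K*K*K ⇒ E*K*K*K*K ⇒ K*K*K*K*K ⇒ 7*K*K*K*K ⇒ 7*7*K*K*K ⇒ 7*7*7*K*K ⇒ 7*7*7*7*K ⇒ 7*7*7*7*7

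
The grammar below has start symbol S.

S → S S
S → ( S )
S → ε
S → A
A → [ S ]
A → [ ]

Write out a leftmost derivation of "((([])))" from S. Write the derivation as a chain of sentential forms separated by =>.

S => (S)   [S → ( S )]
(S) => ((S))   [S → ( S )]
((S)) => (((S)))   [S → ( S )]
(((S))) => (((A)))   [S → A]
(((A))) => ((([])))   [A → [ ]]

S=>(S)=>((S))=>(((S)))=>(((A)))=>((([])))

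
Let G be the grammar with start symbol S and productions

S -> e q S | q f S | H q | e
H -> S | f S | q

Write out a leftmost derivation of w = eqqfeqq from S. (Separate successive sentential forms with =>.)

S=>eqS=>eqHq=>eqSq=>eqHqq=>eqSqq=>eqqfSqq=>eqqfeqq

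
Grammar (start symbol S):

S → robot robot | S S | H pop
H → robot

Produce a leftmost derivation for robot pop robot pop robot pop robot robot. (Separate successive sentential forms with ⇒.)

S ⇒ S S   [S → S S]
S S ⇒ S S S   [S → S S]
S S S ⇒ H pop S S   [S → H pop]
H pop S S ⇒ robot pop S S   [H → robot]
robot pop S S ⇒ robot pop S S S   [S → S S]
robot pop S S S ⇒ robot pop H pop S S   [S → H pop]
robot pop H pop S S ⇒ robot pop robot pop S S   [H → robot]
robot pop robot pop S S ⇒ robot pop robot pop H pop S   [S → H pop]
robot pop robot pop H pop S ⇒ robot pop robot pop robot pop S   [H → robot]
robot pop robot pop robot pop S ⇒ robot pop robot pop robot pop robot robot   [S → robot robot]

S ⇒ S S ⇒ S S S ⇒ H pop S S ⇒ robot pop S S ⇒ robot pop S S S ⇒ robot pop H pop S S ⇒ robot pop robot pop S S ⇒ robot pop robot pop H pop S ⇒ robot pop robot pop robot pop S ⇒ robot pop robot pop robot pop robot robot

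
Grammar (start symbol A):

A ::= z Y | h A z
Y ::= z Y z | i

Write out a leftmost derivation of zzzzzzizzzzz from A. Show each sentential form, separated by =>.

A => zY   [A ::= z Y]
zY => zzYz   [Y ::= z Y z]
zzYz => zzzYzz   [Y ::= z Y z]
zzzYzz => zzzzYzzz   [Y ::= z Y z]
zzzzYzzz => zzzzzYzzzz   [Y ::= z Y z]
zzzzzYzzzz => zzzzzzYzzzzz   [Y ::= z Y z]
zzzzzzYzzzzz => zzzzzzizzzzz   [Y ::= i]

A => zY => zzYz => zzzYzz => zzzzYzzz => zzzzzYzzzz => zzzzzzYzzzzz => zzzzzzizzzzz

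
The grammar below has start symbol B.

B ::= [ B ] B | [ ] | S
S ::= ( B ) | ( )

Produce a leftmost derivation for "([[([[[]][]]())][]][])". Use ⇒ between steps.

B ⇒ S ⇒ (B) ⇒ ([B]B) ⇒ ([[B]B]B) ⇒ ([[S]B]B) ⇒ ([[(B)]B]B) ⇒ ([[([B]B)]B]B) ⇒ ([[([[B]B]B)]B]B) ⇒ ([[([[[]]B]B)]B]B) ⇒ ([[([[[]][]]B)]B]B) ⇒ ([[([[[]][]]S)]B]B) ⇒ ([[([[[]][]]())]B]B) ⇒ ([[([[[]][]]())][]]B) ⇒ ([[([[[]][]]())][]][])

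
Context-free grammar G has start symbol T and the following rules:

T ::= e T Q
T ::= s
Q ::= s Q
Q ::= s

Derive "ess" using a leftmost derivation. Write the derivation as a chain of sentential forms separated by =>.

T => eTQ => esQ => ess

T => eTQ   [T ::= e T Q]
eTQ => esQ   [T ::= s]
esQ => ess   [Q ::= s]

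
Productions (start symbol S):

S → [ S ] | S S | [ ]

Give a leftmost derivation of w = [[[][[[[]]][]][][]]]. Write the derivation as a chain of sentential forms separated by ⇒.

S ⇒ [S] ⇒ [[S]] ⇒ [[SS]] ⇒ [[SSS]] ⇒ [[SSSS]] ⇒ [[[]SSS]] ⇒ [[[][S]SS]] ⇒ [[[][SS]SS]] ⇒ [[[][[S]S]SS]] ⇒ [[[][[[S]]S]SS]] ⇒ [[[][[[[]]]S]SS]] ⇒ [[[][[[[]]][]]SS]] ⇒ [[[][[[[]]][]][]S]] ⇒ [[[][[[[]]][]][][]]]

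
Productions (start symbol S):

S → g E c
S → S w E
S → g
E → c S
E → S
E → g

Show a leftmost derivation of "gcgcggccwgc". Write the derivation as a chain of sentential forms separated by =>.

S => gEc   [S → g E c]
gEc => gcSc   [E → c S]
gcSc => gcSwEc   [S → S w E]
gcSwEc => gcgEcwEc   [S → g E c]
gcgEcwEc => gcgcScwEc   [E → c S]
gcgcScwEc => gcgcgEccwEc   [S → g E c]
gcgcgEccwEc => gcgcggccwEc   [E → g]
gcgcggccwEc => gcgcggccwgc   [E → g]

S=>gEc=>gcSc=>gcSwEc=>gcgEcwEc=>gcgcScwEc=>gcgcgEccwEc=>gcgcggccwEc=>gcgcggccwgc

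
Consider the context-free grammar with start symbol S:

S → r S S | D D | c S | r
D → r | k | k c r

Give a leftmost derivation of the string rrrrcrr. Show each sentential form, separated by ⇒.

S ⇒ rSS ⇒ rDDS ⇒ rrDS ⇒ rrrS ⇒ rrrrSS ⇒ rrrrcSS ⇒ rrrrcrS ⇒ rrrrcrr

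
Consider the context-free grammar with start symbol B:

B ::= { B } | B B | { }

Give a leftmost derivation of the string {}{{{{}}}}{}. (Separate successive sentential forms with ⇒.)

B ⇒ BB   [B ::= B B]
BB ⇒ {}B   [B ::= { }]
{}B ⇒ {}BB   [B ::= B B]
{}BB ⇒ {}{B}B   [B ::= { B }]
{}{B}B ⇒ {}{{B}}B   [B ::= { B }]
{}{{B}}B ⇒ {}{{{B}}}B   [B ::= { B }]
{}{{{B}}}B ⇒ {}{{{{}}}}B   [B ::= { }]
{}{{{{}}}}B ⇒ {}{{{{}}}}{}   [B ::= { }]

B ⇒ BB ⇒ {}B ⇒ {}BB ⇒ {}{B}B ⇒ {}{{B}}B ⇒ {}{{{B}}}B ⇒ {}{{{{}}}}B ⇒ {}{{{{}}}}{}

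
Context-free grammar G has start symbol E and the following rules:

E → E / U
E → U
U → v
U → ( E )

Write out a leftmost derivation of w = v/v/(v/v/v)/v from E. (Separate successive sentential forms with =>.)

E => E/U   [E → E / U]
E/U => E/U/U   [E → E / U]
E/U/U => E/U/U/U   [E → E / U]
E/U/U/U => U/U/U/U   [E → U]
U/U/U/U => v/U/U/U   [U → v]
v/U/U/U => v/v/U/U   [U → v]
v/v/U/U => v/v/(E)/U   [U → ( E )]
v/v/(E)/U => v/v/(E/U)/U   [E → E / U]
v/v/(E/U)/U => v/v/(E/U/U)/U   [E → E / U]
v/v/(E/U/U)/U => v/v/(U/U/U)/U   [E → U]
v/v/(U/U/U)/U => v/v/(v/U/U)/U   [U → v]
v/v/(v/U/U)/U => v/v/(v/v/U)/U   [U → v]
v/v/(v/v/U)/U => v/v/(v/v/v)/U   [U → v]
v/v/(v/v/v)/U => v/v/(v/v/v)/v   [U → v]

E => E/U => E/U/U => E/U/U/U => U/U/U/U => v/U/U/U => v/v/U/U => v/v/(E)/U => v/v/(E/U)/U => v/v/(E/U/U)/U => v/v/(U/U/U)/U => v/v/(v/U/U)/U => v/v/(v/v/U)/U => v/v/(v/v/v)/U => v/v/(v/v/v)/v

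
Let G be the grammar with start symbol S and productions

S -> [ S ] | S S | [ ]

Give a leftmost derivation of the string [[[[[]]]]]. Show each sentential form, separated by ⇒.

S ⇒ [S] ⇒ [[S]] ⇒ [[[S]]] ⇒ [[[[S]]]] ⇒ [[[[[]]]]]

S ⇒ [S]   [S -> [ S ]]
[S] ⇒ [[S]]   [S -> [ S ]]
[[S]] ⇒ [[[S]]]   [S -> [ S ]]
[[[S]]] ⇒ [[[[S]]]]   [S -> [ S ]]
[[[[S]]]] ⇒ [[[[[]]]]]   [S -> [ ]]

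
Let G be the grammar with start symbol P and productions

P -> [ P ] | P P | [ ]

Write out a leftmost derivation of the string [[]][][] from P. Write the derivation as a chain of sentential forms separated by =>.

P => PP => PPP => [P]PP => [[]]PP => [[]][]P => [[]][][]

P => PP   [P -> P P]
PP => PPP   [P -> P P]
PPP => [P]PP   [P -> [ P ]]
[P]PP => [[]]PP   [P -> [ ]]
[[]]PP => [[]][]P   [P -> [ ]]
[[]][]P => [[]][][]   [P -> [ ]]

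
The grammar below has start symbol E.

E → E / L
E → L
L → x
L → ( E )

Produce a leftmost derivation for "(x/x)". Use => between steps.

E=>L=>(E)=>(E/L)=>(L/L)=>(x/L)=>(x/x)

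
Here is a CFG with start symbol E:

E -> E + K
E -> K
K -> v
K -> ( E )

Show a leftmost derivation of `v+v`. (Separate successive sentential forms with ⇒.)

E ⇒ E+K   [E -> E + K]
E+K ⇒ K+K   [E -> K]
K+K ⇒ v+K   [K -> v]
v+K ⇒ v+v   [K -> v]

E ⇒ E+K ⇒ K+K ⇒ v+K ⇒ v+v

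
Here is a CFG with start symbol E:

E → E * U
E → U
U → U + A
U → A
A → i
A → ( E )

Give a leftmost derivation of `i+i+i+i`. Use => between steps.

E=>U=>U+A=>U+A+A=>U+A+A+A=>A+A+A+A=>i+A+A+A=>i+i+A+A=>i+i+i+A=>i+i+i+i

E => U   [E → U]
U => U+A   [U → U + A]
U+A => U+A+A   [U → U + A]
U+A+A => U+A+A+A   [U → U + A]
U+A+A+A => A+A+A+A   [U → A]
A+A+A+A => i+A+A+A   [A → i]
i+A+A+A => i+i+A+A   [A → i]
i+i+A+A => i+i+i+A   [A → i]
i+i+i+A => i+i+i+i   [A → i]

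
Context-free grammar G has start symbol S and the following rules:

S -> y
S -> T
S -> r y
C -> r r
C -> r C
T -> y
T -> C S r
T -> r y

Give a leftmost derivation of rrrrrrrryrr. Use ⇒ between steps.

S⇒T⇒CSr⇒rCSr⇒rrCSr⇒rrrCSr⇒rrrrrSr⇒rrrrrTr⇒rrrrrCSrr⇒rrrrrrrSrr⇒rrrrrrrryrr

S ⇒ T   [S -> T]
T ⇒ CSr   [T -> C S r]
CSr ⇒ rCSr   [C -> r C]
rCSr ⇒ rrCSr   [C -> r C]
rrCSr ⇒ rrrCSr   [C -> r C]
rrrCSr ⇒ rrrrrSr   [C -> r r]
rrrrrSr ⇒ rrrrrTr   [S -> T]
rrrrrTr ⇒ rrrrrCSrr   [T -> C S r]
rrrrrCSrr ⇒ rrrrrrrSrr   [C -> r r]
rrrrrrrSrr ⇒ rrrrrrrryrr   [S -> r y]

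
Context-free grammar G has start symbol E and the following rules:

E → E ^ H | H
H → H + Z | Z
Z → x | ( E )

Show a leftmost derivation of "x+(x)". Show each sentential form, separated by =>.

E=>H=>H+Z=>Z+Z=>x+Z=>x+(E)=>x+(H)=>x+(Z)=>x+(x)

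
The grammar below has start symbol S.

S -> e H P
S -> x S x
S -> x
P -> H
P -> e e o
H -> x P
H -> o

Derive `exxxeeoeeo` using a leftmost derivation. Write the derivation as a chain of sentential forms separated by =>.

S => eHP => exPP => exHP => exxPP => exxHP => exxxPP => exxxeeoP => exxxeeoeeo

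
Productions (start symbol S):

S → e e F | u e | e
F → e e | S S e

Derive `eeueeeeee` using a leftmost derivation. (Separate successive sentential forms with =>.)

S => eeF   [S → e e F]
eeF => eeSSe   [F → S S e]
eeSSe => eeueSe   [S → u e]
eeueSe => eeueeeFe   [S → e e F]
eeueeeFe => eeueeeeee   [F → e e]

S => eeF => eeSSe => eeueSe => eeueeeFe => eeueeeeee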